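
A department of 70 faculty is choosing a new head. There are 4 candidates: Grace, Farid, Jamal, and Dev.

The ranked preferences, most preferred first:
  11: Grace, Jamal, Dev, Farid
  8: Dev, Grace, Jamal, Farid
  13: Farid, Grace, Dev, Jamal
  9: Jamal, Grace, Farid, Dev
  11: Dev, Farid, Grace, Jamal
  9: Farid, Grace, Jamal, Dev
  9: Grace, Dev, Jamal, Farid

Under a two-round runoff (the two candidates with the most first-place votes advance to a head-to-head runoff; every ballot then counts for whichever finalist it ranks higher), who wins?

Grace

Round 1 first-place votes: Grace 20, Farid 22, Jamal 9, Dev 19. Farid and Grace advance.
Runoff: Farid is ranked above Grace on 33 ballots, Grace above Farid on 37.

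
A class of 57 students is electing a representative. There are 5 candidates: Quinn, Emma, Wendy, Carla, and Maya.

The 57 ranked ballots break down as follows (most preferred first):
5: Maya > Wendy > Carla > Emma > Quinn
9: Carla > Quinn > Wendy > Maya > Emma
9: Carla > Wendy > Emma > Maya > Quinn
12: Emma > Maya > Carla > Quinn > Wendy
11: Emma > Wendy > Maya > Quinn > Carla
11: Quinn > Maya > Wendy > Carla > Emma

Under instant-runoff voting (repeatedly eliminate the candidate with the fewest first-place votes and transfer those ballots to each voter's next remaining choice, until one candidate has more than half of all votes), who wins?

Carla

Round 1: Quinn 11, Emma 23, Wendy 0, Carla 18, Maya 5. Wendy eliminated.
Round 2: Quinn 11, Emma 23, Carla 18, Maya 5. Maya eliminated.
Round 3: Quinn 11, Emma 23, Carla 23. Quinn eliminated.
Round 4: Emma 23, Carla 34. Carla has a majority (≥29).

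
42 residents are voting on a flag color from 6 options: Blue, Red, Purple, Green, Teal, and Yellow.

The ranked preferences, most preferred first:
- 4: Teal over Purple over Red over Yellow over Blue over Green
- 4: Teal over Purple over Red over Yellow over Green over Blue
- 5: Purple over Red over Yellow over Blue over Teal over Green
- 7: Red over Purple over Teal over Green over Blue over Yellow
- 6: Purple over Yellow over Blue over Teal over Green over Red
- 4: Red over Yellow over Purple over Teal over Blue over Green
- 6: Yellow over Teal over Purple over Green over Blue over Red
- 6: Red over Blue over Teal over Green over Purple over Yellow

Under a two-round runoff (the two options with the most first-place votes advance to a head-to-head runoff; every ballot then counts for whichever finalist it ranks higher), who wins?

Purple

Round 1 first-place votes: Blue 0, Red 17, Purple 11, Green 0, Teal 8, Yellow 6. Red and Purple advance.
Runoff: Red is ranked above Purple on 17 ballots, Purple above Red on 25.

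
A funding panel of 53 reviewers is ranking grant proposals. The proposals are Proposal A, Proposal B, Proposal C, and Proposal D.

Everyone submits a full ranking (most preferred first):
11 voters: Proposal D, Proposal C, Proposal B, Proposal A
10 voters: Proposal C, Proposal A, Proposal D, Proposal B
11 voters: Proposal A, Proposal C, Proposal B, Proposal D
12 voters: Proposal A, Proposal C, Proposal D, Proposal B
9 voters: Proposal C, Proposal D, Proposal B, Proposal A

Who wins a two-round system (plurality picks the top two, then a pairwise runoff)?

Round 1 first-place votes: Proposal A 23, Proposal B 0, Proposal C 19, Proposal D 11. Proposal A and Proposal C advance.
Runoff: Proposal A is ranked above Proposal C on 23 ballots, Proposal C above Proposal A on 30.

Proposal C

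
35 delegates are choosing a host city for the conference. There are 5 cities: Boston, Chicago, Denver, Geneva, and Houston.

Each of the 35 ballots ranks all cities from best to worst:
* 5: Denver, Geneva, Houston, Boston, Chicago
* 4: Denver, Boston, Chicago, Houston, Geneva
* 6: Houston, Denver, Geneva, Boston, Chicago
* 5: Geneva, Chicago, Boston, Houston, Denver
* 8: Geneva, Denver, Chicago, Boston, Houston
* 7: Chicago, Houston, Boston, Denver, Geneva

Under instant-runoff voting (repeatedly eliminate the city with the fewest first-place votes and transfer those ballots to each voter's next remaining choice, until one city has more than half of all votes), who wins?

Round 1: Boston 0, Chicago 7, Denver 9, Geneva 13, Houston 6. Boston eliminated.
Round 2: Chicago 7, Denver 9, Geneva 13, Houston 6. Houston eliminated.
Round 3: Chicago 7, Denver 15, Geneva 13. Chicago eliminated.
Round 4: Denver 22, Geneva 13. Denver has a majority (≥18).

Denver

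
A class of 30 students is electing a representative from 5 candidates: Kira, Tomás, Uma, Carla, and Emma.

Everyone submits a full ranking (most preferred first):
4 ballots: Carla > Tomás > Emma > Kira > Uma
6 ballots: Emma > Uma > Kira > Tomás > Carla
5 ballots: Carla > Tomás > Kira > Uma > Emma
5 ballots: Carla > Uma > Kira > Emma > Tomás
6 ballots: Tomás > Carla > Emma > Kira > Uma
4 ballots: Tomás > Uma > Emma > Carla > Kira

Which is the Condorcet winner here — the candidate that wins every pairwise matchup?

Tomás vs Kira: 19–11
Tomás vs Uma: 19–11
Tomás vs Carla: 16–14
Tomás vs Emma: 19–11
Tomás beats every other candidate.

Tomás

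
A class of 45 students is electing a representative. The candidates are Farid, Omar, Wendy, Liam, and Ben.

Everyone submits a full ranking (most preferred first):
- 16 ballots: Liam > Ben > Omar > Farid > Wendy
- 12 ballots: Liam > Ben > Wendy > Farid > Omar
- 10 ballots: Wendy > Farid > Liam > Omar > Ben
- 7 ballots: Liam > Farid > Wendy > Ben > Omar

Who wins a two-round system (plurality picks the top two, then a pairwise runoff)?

Round 1 first-place votes: Farid 0, Omar 0, Wendy 10, Liam 35, Ben 0. Liam and Wendy advance.
Runoff: Liam is ranked above Wendy on 35 ballots, Wendy above Liam on 10.

Liam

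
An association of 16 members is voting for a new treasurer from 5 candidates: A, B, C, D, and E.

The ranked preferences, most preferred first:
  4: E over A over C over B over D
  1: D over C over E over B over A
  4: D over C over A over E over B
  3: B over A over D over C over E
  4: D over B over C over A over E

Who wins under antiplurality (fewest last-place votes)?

Last-place votes: A 1, B 4, C 0, D 4, E 7.

C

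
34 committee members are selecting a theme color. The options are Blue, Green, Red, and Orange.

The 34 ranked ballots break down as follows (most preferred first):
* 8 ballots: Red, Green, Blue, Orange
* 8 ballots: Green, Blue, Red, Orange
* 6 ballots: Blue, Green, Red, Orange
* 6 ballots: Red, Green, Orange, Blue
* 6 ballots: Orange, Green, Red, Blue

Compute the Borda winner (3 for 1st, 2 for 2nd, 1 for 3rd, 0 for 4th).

Green

Blue: 8×1 + 8×2 + 6×3 + 6×0 + 6×0 = 42
Green: 8×2 + 8×3 + 6×2 + 6×2 + 6×2 = 76
Red: 8×3 + 8×1 + 6×1 + 6×3 + 6×1 = 62
Orange: 8×0 + 8×0 + 6×0 + 6×1 + 6×3 = 24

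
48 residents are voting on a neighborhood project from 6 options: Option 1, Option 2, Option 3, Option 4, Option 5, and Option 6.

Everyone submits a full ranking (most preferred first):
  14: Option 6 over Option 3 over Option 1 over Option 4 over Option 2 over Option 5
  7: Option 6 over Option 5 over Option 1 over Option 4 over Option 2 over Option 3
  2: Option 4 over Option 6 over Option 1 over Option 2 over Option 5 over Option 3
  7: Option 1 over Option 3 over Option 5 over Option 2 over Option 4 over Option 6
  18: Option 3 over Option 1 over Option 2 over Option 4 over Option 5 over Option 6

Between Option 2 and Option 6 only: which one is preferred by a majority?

Option 2 is ranked above Option 6 on 25 ballots; Option 6 above Option 2 on 23.

Option 2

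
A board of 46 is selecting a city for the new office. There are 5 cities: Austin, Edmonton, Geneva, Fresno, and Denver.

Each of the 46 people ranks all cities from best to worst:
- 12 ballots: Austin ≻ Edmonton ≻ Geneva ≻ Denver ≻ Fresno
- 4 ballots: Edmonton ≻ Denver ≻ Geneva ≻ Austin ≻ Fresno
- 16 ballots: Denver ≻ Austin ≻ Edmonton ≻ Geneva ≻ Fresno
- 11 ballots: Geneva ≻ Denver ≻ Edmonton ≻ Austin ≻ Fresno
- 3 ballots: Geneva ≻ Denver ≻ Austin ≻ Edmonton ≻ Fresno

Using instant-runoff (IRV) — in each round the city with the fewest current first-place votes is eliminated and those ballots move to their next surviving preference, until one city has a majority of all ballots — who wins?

Geneva

Round 1: Austin 12, Edmonton 4, Geneva 14, Fresno 0, Denver 16. Fresno eliminated.
Round 2: Austin 12, Edmonton 4, Geneva 14, Denver 16. Edmonton eliminated.
Round 3: Austin 12, Geneva 14, Denver 20. Austin eliminated.
Round 4: Geneva 26, Denver 20. Geneva has a majority (≥24).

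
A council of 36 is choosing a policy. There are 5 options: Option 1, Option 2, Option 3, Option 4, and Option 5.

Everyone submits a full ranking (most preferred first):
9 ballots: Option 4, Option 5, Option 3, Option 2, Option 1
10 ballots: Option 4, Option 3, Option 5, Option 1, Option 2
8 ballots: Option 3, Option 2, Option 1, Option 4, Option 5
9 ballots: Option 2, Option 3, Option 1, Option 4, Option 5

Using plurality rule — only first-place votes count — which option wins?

First-place votes: Option 1 0, Option 2 9, Option 3 8, Option 4 19, Option 5 0.

Option 4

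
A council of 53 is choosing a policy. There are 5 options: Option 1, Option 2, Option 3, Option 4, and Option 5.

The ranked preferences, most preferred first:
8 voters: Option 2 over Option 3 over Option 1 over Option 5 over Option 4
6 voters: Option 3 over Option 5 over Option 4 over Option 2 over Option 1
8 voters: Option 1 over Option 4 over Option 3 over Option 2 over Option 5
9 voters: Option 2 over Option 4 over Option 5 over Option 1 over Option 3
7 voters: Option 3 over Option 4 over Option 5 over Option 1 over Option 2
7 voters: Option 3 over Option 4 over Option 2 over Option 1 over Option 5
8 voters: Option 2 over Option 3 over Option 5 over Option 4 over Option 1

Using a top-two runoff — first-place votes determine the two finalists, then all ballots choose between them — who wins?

Option 3

Round 1 first-place votes: Option 1 8, Option 2 25, Option 3 20, Option 4 0, Option 5 0. Option 2 and Option 3 advance.
Runoff: Option 2 is ranked above Option 3 on 25 ballots, Option 3 above Option 2 on 28.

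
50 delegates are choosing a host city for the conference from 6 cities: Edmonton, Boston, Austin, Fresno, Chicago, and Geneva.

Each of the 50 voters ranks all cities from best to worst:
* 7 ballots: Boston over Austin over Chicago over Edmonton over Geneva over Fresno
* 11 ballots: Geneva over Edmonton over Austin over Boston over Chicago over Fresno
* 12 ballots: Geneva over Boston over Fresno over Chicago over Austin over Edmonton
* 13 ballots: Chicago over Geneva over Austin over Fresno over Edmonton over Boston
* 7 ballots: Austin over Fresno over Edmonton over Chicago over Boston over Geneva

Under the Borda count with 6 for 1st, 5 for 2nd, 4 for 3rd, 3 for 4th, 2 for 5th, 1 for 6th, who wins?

Geneva

Edmonton: 7×3 + 11×5 + 12×1 + 13×2 + 7×4 = 142
Boston: 7×6 + 11×3 + 12×5 + 13×1 + 7×2 = 162
Austin: 7×5 + 11×4 + 12×2 + 13×4 + 7×6 = 197
Fresno: 7×1 + 11×1 + 12×4 + 13×3 + 7×5 = 140
Chicago: 7×4 + 11×2 + 12×3 + 13×6 + 7×3 = 185
Geneva: 7×2 + 11×6 + 12×6 + 13×5 + 7×1 = 224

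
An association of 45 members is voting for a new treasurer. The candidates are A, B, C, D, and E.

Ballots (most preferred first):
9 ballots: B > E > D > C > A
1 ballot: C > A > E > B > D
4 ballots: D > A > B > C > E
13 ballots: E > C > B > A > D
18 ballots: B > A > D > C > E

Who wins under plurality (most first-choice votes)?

B

First-place votes: A 0, B 27, C 1, D 4, E 13.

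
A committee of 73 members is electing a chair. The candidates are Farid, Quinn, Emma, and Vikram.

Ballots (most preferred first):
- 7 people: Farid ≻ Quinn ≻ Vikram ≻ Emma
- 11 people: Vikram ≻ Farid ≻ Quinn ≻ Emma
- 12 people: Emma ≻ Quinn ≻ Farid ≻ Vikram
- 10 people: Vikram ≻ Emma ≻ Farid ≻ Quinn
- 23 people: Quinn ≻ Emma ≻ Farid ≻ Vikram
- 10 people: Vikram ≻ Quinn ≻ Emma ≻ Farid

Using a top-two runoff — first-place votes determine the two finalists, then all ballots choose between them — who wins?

Quinn

Round 1 first-place votes: Farid 7, Quinn 23, Emma 12, Vikram 31. Vikram and Quinn advance.
Runoff: Vikram is ranked above Quinn on 31 ballots, Quinn above Vikram on 42.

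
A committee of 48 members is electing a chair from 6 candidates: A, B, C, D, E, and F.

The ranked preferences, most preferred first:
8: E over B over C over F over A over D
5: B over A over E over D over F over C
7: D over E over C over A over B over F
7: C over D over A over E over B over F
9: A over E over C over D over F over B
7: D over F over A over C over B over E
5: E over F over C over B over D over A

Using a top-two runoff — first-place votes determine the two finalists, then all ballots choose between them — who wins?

Round 1 first-place votes: A 9, B 5, C 7, D 14, E 13, F 0. D and E advance.
Runoff: D is ranked above E on 21 ballots, E above D on 27.

E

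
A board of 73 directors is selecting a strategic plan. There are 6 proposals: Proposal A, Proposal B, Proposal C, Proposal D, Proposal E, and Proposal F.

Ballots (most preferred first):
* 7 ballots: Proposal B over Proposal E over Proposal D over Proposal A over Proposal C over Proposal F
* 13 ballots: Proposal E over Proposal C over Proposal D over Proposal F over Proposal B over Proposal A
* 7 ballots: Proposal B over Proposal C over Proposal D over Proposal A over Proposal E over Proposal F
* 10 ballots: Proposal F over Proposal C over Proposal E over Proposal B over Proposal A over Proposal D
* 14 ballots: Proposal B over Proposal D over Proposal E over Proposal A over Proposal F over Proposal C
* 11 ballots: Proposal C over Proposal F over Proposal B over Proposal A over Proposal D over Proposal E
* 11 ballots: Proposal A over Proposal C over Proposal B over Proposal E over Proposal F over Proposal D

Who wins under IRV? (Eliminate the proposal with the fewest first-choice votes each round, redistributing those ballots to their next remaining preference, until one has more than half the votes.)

Round 1: Proposal A 11, Proposal B 28, Proposal C 11, Proposal D 0, Proposal E 13, Proposal F 10. Proposal D eliminated.
Round 2: Proposal A 11, Proposal B 28, Proposal C 11, Proposal E 13, Proposal F 10. Proposal F eliminated.
Round 3: Proposal A 11, Proposal B 28, Proposal C 21, Proposal E 13. Proposal A eliminated.
Round 4: Proposal B 28, Proposal C 32, Proposal E 13. Proposal E eliminated.
Round 5: Proposal B 28, Proposal C 45. Proposal C has a majority (≥37).

Proposal C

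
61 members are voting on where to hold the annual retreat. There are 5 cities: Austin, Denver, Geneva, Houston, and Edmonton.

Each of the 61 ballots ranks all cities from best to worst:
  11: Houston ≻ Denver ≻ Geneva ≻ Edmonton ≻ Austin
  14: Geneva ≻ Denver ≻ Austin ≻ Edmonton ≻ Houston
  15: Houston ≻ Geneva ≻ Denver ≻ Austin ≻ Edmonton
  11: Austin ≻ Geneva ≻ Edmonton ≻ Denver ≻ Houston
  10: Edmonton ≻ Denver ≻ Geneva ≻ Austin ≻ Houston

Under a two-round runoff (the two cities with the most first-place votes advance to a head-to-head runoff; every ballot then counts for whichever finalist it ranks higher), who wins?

Round 1 first-place votes: Austin 11, Denver 0, Geneva 14, Houston 26, Edmonton 10. Houston and Geneva advance.
Runoff: Houston is ranked above Geneva on 26 ballots, Geneva above Houston on 35.

Geneva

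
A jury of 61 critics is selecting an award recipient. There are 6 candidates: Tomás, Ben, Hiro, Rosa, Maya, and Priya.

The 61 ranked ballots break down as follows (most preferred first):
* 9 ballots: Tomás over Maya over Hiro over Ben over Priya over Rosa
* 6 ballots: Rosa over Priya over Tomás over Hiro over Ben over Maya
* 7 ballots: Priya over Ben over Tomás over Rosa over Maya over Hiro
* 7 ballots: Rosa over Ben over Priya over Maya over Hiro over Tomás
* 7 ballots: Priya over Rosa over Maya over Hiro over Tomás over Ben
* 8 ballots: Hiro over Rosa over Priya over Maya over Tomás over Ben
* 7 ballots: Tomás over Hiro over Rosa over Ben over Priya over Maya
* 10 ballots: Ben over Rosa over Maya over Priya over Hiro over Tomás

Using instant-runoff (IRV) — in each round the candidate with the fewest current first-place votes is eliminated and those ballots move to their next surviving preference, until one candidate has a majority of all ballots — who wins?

Round 1: Tomás 16, Ben 10, Hiro 8, Rosa 13, Maya 0, Priya 14. Maya eliminated.
Round 2: Tomás 16, Ben 10, Hiro 8, Rosa 13, Priya 14. Hiro eliminated.
Round 3: Tomás 16, Ben 10, Rosa 21, Priya 14. Ben eliminated.
Round 4: Tomás 16, Rosa 31, Priya 14. Rosa has a majority (≥31).

Rosa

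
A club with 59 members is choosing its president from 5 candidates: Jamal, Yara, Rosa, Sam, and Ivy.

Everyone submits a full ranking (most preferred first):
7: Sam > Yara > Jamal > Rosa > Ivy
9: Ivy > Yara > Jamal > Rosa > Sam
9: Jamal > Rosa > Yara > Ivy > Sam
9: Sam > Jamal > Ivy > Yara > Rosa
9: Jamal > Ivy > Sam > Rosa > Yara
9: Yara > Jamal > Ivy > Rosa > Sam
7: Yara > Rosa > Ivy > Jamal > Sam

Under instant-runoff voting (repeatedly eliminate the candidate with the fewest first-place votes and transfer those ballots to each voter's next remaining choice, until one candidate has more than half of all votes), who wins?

Yara

Round 1: Jamal 18, Yara 16, Rosa 0, Sam 16, Ivy 9. Rosa eliminated.
Round 2: Jamal 18, Yara 16, Sam 16, Ivy 9. Ivy eliminated.
Round 3: Jamal 18, Yara 25, Sam 16. Sam eliminated.
Round 4: Jamal 27, Yara 32. Yara has a majority (≥30).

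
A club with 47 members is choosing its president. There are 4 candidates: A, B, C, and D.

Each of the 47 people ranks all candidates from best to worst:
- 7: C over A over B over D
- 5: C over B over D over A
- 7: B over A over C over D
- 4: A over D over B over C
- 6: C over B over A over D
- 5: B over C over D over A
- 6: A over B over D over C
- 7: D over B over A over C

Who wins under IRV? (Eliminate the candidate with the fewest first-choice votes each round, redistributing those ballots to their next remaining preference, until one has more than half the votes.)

Round 1: A 10, B 12, C 18, D 7. D eliminated.
Round 2: A 10, B 19, C 18. A eliminated.
Round 3: B 29, C 18. B has a majority (≥24).

B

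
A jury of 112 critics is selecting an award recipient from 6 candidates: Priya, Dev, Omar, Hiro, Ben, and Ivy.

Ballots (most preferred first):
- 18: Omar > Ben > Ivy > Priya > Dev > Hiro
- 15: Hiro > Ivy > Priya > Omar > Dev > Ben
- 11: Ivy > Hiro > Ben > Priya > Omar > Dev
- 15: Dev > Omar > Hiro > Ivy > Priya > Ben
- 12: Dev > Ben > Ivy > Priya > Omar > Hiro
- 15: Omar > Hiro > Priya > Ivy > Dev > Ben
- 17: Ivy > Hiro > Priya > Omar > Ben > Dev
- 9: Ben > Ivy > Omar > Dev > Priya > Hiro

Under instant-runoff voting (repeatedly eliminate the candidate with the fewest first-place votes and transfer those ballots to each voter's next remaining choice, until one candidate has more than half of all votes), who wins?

Ivy

Round 1: Priya 0, Dev 27, Omar 33, Hiro 15, Ben 9, Ivy 28. Priya eliminated.
Round 2: Dev 27, Omar 33, Hiro 15, Ben 9, Ivy 28. Ben eliminated.
Round 3: Dev 27, Omar 33, Hiro 15, Ivy 37. Hiro eliminated.
Round 4: Dev 27, Omar 33, Ivy 52. Dev eliminated.
Round 5: Omar 48, Ivy 64. Ivy has a majority (≥57).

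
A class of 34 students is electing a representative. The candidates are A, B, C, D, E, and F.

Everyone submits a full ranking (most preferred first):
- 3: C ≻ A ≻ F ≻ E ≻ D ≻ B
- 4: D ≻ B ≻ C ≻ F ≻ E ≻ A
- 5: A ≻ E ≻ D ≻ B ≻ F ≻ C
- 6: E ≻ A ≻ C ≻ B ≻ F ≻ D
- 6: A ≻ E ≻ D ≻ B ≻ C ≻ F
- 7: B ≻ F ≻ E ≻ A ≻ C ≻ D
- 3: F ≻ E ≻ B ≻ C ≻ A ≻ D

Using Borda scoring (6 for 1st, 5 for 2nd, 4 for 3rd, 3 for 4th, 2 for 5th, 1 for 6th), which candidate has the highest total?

E

A: 3×5 + 4×1 + 5×6 + 6×5 + 6×6 + 7×3 + 3×2 = 142
B: 3×1 + 4×5 + 5×3 + 6×3 + 6×3 + 7×6 + 3×4 = 128
C: 3×6 + 4×4 + 5×1 + 6×4 + 6×2 + 7×2 + 3×3 = 98
D: 3×2 + 4×6 + 5×4 + 6×1 + 6×4 + 7×1 + 3×1 = 90
E: 3×3 + 4×2 + 5×5 + 6×6 + 6×5 + 7×4 + 3×5 = 151
F: 3×4 + 4×3 + 5×2 + 6×2 + 6×1 + 7×5 + 3×6 = 105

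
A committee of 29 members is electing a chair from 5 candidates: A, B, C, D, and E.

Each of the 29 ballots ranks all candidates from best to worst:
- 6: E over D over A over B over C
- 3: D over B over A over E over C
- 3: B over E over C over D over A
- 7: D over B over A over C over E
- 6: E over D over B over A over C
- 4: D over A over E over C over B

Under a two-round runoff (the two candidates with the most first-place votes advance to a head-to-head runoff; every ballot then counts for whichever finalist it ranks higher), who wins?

E

Round 1 first-place votes: A 0, B 3, C 0, D 14, E 12. D and E advance.
Runoff: D is ranked above E on 14 ballots, E above D on 15.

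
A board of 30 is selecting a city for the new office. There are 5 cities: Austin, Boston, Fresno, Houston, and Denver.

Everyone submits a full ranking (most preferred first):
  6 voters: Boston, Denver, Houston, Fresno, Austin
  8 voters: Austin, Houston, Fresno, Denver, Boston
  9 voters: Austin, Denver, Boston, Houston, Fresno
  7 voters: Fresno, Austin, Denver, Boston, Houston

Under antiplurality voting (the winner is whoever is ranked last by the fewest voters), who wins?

Last-place votes: Austin 6, Boston 8, Fresno 9, Houston 7, Denver 0.

Denver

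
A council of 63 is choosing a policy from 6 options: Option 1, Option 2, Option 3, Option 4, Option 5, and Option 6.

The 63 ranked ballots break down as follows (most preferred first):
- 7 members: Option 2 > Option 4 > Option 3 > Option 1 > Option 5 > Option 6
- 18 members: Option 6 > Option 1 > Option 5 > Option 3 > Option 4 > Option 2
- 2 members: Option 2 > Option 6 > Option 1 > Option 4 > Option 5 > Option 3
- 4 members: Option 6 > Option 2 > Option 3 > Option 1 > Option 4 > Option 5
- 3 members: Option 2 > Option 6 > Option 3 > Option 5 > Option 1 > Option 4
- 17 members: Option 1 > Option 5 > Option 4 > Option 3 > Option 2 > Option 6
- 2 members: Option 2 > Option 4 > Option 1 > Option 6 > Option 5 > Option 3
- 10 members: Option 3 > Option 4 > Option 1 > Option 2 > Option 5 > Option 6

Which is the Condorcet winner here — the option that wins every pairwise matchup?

Option 1 vs Option 2: 45–18
Option 1 vs Option 3: 39–24
Option 1 vs Option 4: 44–19
Option 1 vs Option 5: 60–3
Option 1 vs Option 6: 36–27
Option 1 beats every other option.

Option 1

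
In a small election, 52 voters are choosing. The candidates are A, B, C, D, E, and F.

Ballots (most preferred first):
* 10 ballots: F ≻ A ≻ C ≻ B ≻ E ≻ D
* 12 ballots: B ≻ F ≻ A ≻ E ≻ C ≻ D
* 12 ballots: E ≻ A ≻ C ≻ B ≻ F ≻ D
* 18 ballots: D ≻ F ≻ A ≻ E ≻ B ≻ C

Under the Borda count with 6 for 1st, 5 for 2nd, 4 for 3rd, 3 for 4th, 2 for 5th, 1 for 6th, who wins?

F

A: 10×5 + 12×4 + 12×5 + 18×4 = 230
B: 10×3 + 12×6 + 12×3 + 18×2 = 174
C: 10×4 + 12×2 + 12×4 + 18×1 = 130
D: 10×1 + 12×1 + 12×1 + 18×6 = 142
E: 10×2 + 12×3 + 12×6 + 18×3 = 182
F: 10×6 + 12×5 + 12×2 + 18×5 = 234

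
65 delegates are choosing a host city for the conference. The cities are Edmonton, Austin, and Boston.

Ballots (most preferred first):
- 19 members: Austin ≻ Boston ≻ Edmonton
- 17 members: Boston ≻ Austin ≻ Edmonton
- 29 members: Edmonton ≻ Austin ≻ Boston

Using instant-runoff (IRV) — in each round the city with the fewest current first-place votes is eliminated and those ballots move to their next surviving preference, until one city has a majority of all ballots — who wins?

Austin

Round 1: Edmonton 29, Austin 19, Boston 17. Boston eliminated.
Round 2: Edmonton 29, Austin 36. Austin has a majority (≥33).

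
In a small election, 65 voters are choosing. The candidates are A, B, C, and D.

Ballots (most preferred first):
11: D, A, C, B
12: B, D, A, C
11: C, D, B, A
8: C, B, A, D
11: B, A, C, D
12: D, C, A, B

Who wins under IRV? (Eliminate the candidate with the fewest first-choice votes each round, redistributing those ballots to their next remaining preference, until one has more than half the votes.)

D

Round 1: A 0, B 23, C 19, D 23. A eliminated.
Round 2: B 23, C 19, D 23. C eliminated.
Round 3: B 31, D 34. D has a majority (≥33).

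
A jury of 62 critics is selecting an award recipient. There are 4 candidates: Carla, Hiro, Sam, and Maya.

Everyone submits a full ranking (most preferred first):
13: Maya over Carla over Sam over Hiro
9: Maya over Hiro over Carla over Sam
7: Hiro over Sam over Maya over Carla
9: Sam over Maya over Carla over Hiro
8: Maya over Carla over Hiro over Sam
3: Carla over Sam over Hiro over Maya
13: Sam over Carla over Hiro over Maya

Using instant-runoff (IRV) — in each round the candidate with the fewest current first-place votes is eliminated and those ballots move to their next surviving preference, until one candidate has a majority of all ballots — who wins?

Round 1: Carla 3, Hiro 7, Sam 22, Maya 30. Carla eliminated.
Round 2: Hiro 7, Sam 25, Maya 30. Hiro eliminated.
Round 3: Sam 32, Maya 30. Sam has a majority (≥32).

Sam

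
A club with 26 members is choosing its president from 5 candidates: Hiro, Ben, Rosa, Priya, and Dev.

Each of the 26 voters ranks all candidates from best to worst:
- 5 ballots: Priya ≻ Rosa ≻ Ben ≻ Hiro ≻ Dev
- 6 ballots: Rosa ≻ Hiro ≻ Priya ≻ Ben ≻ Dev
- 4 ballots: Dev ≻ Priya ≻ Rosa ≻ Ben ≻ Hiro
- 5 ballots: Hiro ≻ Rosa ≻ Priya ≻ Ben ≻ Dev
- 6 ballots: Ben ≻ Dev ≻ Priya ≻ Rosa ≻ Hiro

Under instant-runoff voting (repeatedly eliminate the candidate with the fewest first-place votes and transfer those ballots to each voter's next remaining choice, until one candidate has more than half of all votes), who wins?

Round 1: Hiro 5, Ben 6, Rosa 6, Priya 5, Dev 4. Dev eliminated.
Round 2: Hiro 5, Ben 6, Rosa 6, Priya 9. Hiro eliminated.
Round 3: Ben 6, Rosa 11, Priya 9. Ben eliminated.
Round 4: Rosa 11, Priya 15. Priya has a majority (≥14).

Priya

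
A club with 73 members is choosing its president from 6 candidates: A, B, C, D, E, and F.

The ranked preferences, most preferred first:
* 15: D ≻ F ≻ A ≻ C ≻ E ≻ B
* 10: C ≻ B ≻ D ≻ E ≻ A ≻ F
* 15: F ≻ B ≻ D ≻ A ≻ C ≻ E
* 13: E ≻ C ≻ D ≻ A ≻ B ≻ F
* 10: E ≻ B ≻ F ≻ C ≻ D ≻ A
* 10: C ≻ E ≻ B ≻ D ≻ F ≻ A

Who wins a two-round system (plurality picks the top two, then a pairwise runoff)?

Round 1 first-place votes: A 0, B 0, C 20, D 15, E 23, F 15. E and C advance.
Runoff: E is ranked above C on 23 ballots, C above E on 50.

C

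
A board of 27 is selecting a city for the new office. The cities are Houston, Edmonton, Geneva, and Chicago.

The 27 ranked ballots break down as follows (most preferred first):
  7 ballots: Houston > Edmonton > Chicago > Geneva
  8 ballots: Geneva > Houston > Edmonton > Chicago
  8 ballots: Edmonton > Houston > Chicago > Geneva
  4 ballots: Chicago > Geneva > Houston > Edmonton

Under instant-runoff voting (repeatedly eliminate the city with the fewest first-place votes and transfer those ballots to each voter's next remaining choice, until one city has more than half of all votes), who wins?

Edmonton

Round 1: Houston 7, Edmonton 8, Geneva 8, Chicago 4. Chicago eliminated.
Round 2: Houston 7, Edmonton 8, Geneva 12. Houston eliminated.
Round 3: Edmonton 15, Geneva 12. Edmonton has a majority (≥14).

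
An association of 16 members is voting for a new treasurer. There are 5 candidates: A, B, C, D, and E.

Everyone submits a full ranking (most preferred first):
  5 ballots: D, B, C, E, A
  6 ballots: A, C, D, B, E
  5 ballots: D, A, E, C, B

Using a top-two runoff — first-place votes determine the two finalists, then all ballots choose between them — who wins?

D

Round 1 first-place votes: A 6, B 0, C 0, D 10, E 0. D and A advance.
Runoff: D is ranked above A on 10 ballots, A above D on 6.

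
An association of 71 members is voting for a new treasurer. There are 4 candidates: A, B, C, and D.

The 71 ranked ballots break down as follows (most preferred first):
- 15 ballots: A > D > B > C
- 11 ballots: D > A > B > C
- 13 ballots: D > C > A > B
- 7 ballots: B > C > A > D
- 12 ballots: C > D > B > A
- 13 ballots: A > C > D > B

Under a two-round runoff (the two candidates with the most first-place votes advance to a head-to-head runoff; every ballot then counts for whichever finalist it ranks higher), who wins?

D

Round 1 first-place votes: A 28, B 7, C 12, D 24. A and D advance.
Runoff: A is ranked above D on 35 ballots, D above A on 36.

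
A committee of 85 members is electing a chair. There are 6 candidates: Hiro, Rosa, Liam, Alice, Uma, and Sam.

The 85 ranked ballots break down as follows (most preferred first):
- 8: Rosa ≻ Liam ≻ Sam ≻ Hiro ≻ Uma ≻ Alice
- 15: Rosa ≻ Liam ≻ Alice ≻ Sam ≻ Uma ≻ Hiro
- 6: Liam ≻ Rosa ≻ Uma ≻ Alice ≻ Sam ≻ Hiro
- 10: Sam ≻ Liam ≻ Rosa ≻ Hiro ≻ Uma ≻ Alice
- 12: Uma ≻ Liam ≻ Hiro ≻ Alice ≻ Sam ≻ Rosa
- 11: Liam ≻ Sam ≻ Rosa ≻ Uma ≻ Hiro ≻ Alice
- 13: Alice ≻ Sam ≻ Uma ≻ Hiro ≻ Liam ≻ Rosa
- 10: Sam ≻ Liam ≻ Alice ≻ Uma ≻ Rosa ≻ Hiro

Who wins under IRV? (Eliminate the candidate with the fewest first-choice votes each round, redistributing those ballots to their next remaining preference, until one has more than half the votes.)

Round 1: Hiro 0, Rosa 23, Liam 17, Alice 13, Uma 12, Sam 20. Hiro eliminated.
Round 2: Rosa 23, Liam 17, Alice 13, Uma 12, Sam 20. Uma eliminated.
Round 3: Rosa 23, Liam 29, Alice 13, Sam 20. Alice eliminated.
Round 4: Rosa 23, Liam 29, Sam 33. Rosa eliminated.
Round 5: Liam 52, Sam 33. Liam has a majority (≥43).

Liam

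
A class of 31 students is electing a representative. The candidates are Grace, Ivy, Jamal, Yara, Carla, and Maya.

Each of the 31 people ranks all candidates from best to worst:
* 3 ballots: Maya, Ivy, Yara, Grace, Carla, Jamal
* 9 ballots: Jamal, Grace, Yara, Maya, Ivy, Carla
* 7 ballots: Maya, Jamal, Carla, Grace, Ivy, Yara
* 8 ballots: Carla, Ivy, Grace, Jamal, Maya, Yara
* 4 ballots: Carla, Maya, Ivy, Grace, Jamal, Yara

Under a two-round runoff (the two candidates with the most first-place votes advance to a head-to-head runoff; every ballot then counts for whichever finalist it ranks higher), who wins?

Maya

Round 1 first-place votes: Grace 0, Ivy 0, Jamal 9, Yara 0, Carla 12, Maya 10. Carla and Maya advance.
Runoff: Carla is ranked above Maya on 12 ballots, Maya above Carla on 19.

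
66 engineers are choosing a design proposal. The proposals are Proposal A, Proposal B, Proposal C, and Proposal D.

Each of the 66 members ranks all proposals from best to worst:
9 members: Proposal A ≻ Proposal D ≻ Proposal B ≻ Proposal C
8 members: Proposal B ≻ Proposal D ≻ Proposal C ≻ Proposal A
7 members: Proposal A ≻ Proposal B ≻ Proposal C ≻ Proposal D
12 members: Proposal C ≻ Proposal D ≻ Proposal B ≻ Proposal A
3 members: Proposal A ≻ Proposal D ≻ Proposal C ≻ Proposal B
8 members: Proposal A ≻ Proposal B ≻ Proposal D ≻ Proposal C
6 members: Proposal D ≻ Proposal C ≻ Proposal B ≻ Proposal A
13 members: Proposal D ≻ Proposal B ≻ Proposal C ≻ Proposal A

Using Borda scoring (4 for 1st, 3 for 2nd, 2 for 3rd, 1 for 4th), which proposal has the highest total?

Proposal D

Proposal A: 9×4 + 8×1 + 7×4 + 12×1 + 3×4 + 8×4 + 6×1 + 13×1 = 147
Proposal B: 9×2 + 8×4 + 7×3 + 12×2 + 3×1 + 8×3 + 6×2 + 13×3 = 173
Proposal C: 9×1 + 8×2 + 7×2 + 12×4 + 3×2 + 8×1 + 6×3 + 13×2 = 145
Proposal D: 9×3 + 8×3 + 7×1 + 12×3 + 3×3 + 8×2 + 6×4 + 13×4 = 195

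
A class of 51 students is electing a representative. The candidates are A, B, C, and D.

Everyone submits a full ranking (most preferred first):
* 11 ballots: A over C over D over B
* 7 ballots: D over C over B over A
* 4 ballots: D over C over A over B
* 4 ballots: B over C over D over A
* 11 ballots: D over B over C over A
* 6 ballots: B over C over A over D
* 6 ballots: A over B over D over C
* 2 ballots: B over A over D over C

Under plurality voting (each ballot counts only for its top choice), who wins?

First-place votes: A 17, B 12, C 0, D 22.

D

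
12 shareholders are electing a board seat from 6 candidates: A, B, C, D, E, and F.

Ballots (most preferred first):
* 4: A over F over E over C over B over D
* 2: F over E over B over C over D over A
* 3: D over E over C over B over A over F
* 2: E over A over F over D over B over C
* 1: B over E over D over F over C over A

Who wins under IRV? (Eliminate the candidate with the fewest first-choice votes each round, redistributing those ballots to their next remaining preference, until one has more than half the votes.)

E

Round 1: A 4, B 1, C 0, D 3, E 2, F 2. C eliminated.
Round 2: A 4, B 1, D 3, E 2, F 2. B eliminated.
Round 3: A 4, D 3, E 3, F 2. F eliminated.
Round 4: A 4, D 3, E 5. D eliminated.
Round 5: A 4, E 8. E has a majority (≥7).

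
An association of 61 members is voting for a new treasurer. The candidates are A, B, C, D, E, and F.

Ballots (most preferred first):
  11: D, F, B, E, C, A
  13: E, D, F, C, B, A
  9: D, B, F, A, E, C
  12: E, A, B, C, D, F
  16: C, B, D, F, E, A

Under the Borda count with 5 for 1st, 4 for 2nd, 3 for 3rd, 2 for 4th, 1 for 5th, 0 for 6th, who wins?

A: 11×0 + 13×0 + 9×2 + 12×4 + 16×0 = 66
B: 11×3 + 13×1 + 9×4 + 12×3 + 16×4 = 182
C: 11×1 + 13×2 + 9×0 + 12×2 + 16×5 = 141
D: 11×5 + 13×4 + 9×5 + 12×1 + 16×3 = 212
E: 11×2 + 13×5 + 9×1 + 12×5 + 16×1 = 172
F: 11×4 + 13×3 + 9×3 + 12×0 + 16×2 = 142

D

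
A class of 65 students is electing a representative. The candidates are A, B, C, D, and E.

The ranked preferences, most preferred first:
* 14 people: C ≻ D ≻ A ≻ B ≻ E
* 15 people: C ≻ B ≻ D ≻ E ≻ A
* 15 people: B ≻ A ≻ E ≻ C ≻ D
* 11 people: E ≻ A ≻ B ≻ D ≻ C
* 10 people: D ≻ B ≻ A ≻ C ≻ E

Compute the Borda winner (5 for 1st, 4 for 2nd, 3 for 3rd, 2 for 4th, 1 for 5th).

A: 14×3 + 15×1 + 15×4 + 11×4 + 10×3 = 191
B: 14×2 + 15×4 + 15×5 + 11×3 + 10×4 = 236
C: 14×5 + 15×5 + 15×2 + 11×1 + 10×2 = 206
D: 14×4 + 15×3 + 15×1 + 11×2 + 10×5 = 188
E: 14×1 + 15×2 + 15×3 + 11×5 + 10×1 = 154

B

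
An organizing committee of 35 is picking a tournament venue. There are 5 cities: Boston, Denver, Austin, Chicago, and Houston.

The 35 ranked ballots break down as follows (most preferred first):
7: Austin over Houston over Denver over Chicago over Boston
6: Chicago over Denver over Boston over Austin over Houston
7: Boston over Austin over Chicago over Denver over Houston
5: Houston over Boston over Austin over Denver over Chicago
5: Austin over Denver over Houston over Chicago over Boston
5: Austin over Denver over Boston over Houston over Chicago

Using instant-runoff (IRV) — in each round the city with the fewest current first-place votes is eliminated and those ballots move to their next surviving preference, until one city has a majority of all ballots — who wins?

Boston

Round 1: Boston 7, Denver 0, Austin 17, Chicago 6, Houston 5. Denver eliminated.
Round 2: Boston 7, Austin 17, Chicago 6, Houston 5. Houston eliminated.
Round 3: Boston 12, Austin 17, Chicago 6. Chicago eliminated.
Round 4: Boston 18, Austin 17. Boston has a majority (≥18).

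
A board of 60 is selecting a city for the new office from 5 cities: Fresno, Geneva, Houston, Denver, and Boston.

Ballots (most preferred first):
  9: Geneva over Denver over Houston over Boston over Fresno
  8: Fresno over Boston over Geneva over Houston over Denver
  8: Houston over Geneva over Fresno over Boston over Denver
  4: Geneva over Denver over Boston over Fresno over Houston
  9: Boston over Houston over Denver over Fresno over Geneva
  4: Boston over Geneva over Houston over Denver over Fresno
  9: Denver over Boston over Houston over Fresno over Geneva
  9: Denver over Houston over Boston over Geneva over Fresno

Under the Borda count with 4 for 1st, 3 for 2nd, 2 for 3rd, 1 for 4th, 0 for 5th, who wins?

Boston

Fresno: 9×0 + 8×4 + 8×2 + 4×1 + 9×1 + 4×0 + 9×1 + 9×0 = 70
Geneva: 9×4 + 8×2 + 8×3 + 4×4 + 9×0 + 4×3 + 9×0 + 9×1 = 113
Houston: 9×2 + 8×1 + 8×4 + 4×0 + 9×3 + 4×2 + 9×2 + 9×3 = 138
Denver: 9×3 + 8×0 + 8×0 + 4×3 + 9×2 + 4×1 + 9×4 + 9×4 = 133
Boston: 9×1 + 8×3 + 8×1 + 4×2 + 9×4 + 4×4 + 9×3 + 9×2 = 146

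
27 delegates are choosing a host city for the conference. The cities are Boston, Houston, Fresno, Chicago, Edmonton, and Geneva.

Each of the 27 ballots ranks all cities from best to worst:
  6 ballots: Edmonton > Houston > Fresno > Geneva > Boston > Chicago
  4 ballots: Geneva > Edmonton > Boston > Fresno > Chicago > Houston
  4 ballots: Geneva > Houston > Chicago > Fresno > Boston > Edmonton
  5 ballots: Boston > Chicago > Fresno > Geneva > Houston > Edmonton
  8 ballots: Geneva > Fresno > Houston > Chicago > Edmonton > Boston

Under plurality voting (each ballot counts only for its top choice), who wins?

First-place votes: Boston 5, Houston 0, Fresno 0, Chicago 0, Edmonton 6, Geneva 16.

Geneva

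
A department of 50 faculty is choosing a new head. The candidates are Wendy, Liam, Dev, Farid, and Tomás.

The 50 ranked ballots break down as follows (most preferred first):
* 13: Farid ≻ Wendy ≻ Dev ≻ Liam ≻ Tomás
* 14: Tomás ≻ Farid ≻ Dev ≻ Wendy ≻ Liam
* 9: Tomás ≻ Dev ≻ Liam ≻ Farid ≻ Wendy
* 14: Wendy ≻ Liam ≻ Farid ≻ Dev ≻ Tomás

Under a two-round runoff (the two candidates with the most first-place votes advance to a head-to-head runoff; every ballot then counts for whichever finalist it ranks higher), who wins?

Round 1 first-place votes: Wendy 14, Liam 0, Dev 0, Farid 13, Tomás 23. Tomás and Wendy advance.
Runoff: Tomás is ranked above Wendy on 23 ballots, Wendy above Tomás on 27.

Wendy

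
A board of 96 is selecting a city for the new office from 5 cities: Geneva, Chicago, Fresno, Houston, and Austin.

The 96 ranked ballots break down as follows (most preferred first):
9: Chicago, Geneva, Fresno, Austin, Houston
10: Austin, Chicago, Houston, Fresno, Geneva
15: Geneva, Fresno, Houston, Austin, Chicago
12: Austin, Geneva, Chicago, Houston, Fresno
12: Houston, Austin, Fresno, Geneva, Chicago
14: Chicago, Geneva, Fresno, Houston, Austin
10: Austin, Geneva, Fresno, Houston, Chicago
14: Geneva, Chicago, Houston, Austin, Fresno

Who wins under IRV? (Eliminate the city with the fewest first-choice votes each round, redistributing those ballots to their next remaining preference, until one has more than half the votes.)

Geneva

Round 1: Geneva 29, Chicago 23, Fresno 0, Houston 12, Austin 32. Fresno eliminated.
Round 2: Geneva 29, Chicago 23, Houston 12, Austin 32. Houston eliminated.
Round 3: Geneva 29, Chicago 23, Austin 44. Chicago eliminated.
Round 4: Geneva 52, Austin 44. Geneva has a majority (≥49).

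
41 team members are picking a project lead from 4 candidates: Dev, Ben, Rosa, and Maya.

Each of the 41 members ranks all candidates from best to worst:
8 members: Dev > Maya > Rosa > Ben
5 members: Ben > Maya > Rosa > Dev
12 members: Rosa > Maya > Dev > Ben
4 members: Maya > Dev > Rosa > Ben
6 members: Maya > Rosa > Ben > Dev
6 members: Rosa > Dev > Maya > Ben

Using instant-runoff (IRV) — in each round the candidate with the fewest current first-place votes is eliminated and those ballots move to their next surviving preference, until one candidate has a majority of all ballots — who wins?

Round 1: Dev 8, Ben 5, Rosa 18, Maya 10. Ben eliminated.
Round 2: Dev 8, Rosa 18, Maya 15. Dev eliminated.
Round 3: Rosa 18, Maya 23. Maya has a majority (≥21).

Maya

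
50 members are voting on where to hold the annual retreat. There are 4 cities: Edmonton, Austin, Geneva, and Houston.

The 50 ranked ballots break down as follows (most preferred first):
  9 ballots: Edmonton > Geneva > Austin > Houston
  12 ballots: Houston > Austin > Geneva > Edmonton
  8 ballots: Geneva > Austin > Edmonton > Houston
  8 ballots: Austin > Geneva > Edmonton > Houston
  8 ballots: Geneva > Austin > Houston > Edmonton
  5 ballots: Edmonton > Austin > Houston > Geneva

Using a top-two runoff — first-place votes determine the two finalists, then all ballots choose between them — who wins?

Round 1 first-place votes: Edmonton 14, Austin 8, Geneva 16, Houston 12. Geneva and Edmonton advance.
Runoff: Geneva is ranked above Edmonton on 36 ballots, Edmonton above Geneva on 14.

Geneva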